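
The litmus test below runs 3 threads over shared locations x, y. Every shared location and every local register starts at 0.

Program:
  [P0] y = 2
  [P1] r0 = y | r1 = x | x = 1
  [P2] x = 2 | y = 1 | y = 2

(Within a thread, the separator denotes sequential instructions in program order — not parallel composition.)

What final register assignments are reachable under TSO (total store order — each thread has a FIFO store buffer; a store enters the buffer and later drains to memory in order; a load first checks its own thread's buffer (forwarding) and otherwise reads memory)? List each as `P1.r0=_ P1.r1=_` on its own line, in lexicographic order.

outcome vector order: (P1.r0,P1.r1)
|TSO outcomes| = 5

P1.r0=0 P1.r1=0
P1.r0=0 P1.r1=2
P1.r0=1 P1.r1=2
P1.r0=2 P1.r1=0
P1.r0=2 P1.r1=2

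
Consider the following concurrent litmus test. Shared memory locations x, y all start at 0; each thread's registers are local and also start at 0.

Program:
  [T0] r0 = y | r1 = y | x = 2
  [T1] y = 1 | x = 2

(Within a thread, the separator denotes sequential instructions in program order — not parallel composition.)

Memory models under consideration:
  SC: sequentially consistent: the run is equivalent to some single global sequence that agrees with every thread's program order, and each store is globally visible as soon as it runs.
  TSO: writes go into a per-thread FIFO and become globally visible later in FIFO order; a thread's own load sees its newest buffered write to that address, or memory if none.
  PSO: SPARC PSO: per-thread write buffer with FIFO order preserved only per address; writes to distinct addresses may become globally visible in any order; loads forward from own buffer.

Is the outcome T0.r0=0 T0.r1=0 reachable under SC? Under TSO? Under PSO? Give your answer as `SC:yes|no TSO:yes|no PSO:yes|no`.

outcome vector order: (T0.r0,T0.r1)
[SC] allowed = {<0 0>; <0 1>; <1 1>}
[TSO] allowed = {<0 0>; <0 1>; <1 1>}
[PSO] allowed = {<0 0>; <0 1>; <1 1>}
target <0 0> ∈ {SC,TSO,PSO}

SC:yes TSO:yes PSO:yes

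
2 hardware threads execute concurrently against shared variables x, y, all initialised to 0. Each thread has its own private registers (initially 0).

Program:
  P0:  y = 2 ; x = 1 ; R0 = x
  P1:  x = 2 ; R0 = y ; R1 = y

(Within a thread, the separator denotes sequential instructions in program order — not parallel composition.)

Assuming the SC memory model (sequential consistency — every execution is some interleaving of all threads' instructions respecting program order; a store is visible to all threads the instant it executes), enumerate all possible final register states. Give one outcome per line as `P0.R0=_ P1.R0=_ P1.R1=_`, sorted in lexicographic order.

P0.R0=1 P1.R0=0 P1.R1=0
P0.R0=1 P1.R0=0 P1.R1=2
P0.R0=1 P1.R0=2 P1.R1=2
P0.R0=2 P1.R0=2 P1.R1=2

outcome vector order: (P0.R0,P1.R0,P1.R1)
|SC outcomes| = 4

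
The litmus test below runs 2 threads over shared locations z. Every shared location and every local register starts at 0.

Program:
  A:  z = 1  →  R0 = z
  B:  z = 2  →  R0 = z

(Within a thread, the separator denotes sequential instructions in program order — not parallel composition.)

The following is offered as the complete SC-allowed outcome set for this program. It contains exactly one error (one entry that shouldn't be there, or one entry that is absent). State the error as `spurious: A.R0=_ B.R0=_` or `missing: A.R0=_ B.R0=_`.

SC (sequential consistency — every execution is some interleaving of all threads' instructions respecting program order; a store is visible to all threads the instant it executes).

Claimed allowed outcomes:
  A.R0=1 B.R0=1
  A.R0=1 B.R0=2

missing: A.R0=2 B.R0=2

outcome vector order: (A.R0,B.R0)
SC: 3 outcomes — {1/1, 1/2, 2/2}
SC∖claimed = {2/2}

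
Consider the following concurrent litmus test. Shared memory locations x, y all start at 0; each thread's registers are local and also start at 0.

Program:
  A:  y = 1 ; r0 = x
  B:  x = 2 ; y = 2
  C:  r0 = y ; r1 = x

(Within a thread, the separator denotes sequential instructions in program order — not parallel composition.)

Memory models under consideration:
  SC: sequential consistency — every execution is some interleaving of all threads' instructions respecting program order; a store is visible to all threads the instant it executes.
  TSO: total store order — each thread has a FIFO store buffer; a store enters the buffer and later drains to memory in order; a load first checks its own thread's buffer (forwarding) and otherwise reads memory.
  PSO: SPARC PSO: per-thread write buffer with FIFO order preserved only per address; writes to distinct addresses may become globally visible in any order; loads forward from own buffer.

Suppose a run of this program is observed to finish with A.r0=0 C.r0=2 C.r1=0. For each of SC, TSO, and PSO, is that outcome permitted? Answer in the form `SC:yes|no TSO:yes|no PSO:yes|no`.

SC:no TSO:no PSO:yes

outcome vector order: (A.r0,C.r0,C.r1)
[SC] allowed = {000; 002; 010; 012; 022; 200; 202; 210; 212; 222}
[TSO] allowed = {000; 002; 010; 012; 022; 200; 202; 210; 212; 222}
[PSO] allowed = {000; 002; 010; 012; 020; 022; 200; 202; 210; 212; 220; 222}
target 020 ∈ {PSO}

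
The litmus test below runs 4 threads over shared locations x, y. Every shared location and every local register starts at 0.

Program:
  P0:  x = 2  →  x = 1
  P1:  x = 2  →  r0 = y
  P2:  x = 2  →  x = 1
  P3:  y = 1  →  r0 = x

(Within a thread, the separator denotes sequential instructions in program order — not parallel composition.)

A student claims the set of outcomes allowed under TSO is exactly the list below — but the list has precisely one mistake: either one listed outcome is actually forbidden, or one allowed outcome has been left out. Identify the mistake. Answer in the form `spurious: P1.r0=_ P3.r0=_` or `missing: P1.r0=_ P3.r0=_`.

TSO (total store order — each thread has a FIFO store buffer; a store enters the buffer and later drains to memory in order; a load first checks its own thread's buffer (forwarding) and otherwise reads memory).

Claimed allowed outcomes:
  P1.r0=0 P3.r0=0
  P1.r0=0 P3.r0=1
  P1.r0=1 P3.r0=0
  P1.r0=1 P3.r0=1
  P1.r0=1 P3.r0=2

outcome vector order: (P1.r0,P3.r0)
[TSO] allowed = {(0,0) (0,1) (0,2) (1,0) (1,1) (1,2)}
TSO∖claimed = {(0,2)}

missing: P1.r0=0 P3.r0=2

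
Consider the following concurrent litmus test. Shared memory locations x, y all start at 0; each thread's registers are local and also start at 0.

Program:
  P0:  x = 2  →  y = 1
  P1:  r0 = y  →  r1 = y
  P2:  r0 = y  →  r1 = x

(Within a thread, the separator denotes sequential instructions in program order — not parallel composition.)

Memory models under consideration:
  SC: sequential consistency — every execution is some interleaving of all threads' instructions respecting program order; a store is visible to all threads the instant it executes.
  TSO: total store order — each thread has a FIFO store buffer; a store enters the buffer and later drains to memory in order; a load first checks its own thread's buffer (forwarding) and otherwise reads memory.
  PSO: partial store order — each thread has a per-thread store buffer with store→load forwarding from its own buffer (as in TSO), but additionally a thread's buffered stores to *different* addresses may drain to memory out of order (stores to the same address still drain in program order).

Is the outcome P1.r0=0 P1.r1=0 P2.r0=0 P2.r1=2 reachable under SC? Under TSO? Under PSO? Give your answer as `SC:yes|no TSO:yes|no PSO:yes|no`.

SC:yes TSO:yes PSO:yes

outcome vector order: (P1.r0,P1.r1,P2.r0,P2.r1)
SC: 9 outcomes — {<0 0 0 0> <0 0 0 2> <0 0 1 2> <0 1 0 0> <0 1 0 2> <0 1 1 2> <1 1 0 0> <1 1 0 2> <1 1 1 2>}
TSO: 9 outcomes — {<0 0 0 0> <0 0 0 2> <0 0 1 2> <0 1 0 0> <0 1 0 2> <0 1 1 2> <1 1 0 0> <1 1 0 2> <1 1 1 2>}
PSO: 12 outcomes — {<0 0 0 0> <0 0 0 2> <0 0 1 0> <0 0 1 2> <0 1 0 0> <0 1 0 2> <0 1 1 0> <0 1 1 2> <1 1 0 0> <1 1 0 2> <1 1 1 0> <1 1 1 2>}
target <0 0 0 2> ∈ {SC,TSO,PSO}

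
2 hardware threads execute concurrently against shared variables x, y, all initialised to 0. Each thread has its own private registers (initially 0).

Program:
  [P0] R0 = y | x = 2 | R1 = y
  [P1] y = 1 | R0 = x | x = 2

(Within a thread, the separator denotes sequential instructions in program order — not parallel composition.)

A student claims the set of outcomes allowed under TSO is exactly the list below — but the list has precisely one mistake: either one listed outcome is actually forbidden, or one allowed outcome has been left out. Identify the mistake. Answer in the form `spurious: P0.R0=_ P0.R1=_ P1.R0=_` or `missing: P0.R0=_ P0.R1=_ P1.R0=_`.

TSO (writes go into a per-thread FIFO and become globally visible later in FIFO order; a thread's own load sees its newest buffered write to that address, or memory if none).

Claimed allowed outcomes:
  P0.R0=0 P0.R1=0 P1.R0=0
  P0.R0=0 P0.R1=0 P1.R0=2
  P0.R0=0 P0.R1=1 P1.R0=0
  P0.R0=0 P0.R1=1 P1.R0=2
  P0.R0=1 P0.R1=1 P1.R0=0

outcome vector order: (P0.R0,P0.R1,P1.R0)
under TSO → 0/0/0; 0/0/2; 0/1/0; 0/1/2; 1/1/0; 1/1/2
TSO∖claimed = {1/1/2}

missing: P0.R0=1 P0.R1=1 P1.R0=2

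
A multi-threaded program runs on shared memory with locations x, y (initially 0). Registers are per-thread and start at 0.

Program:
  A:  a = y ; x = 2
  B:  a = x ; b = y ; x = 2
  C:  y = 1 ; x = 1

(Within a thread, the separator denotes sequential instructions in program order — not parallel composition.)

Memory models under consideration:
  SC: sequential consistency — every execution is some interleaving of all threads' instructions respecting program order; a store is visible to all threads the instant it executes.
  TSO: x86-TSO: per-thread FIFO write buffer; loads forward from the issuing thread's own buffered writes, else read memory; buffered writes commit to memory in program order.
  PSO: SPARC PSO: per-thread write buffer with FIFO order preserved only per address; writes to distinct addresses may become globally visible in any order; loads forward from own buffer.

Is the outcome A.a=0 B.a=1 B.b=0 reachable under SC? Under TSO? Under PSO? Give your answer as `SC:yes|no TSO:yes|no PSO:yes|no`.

outcome vector order: (A.a,B.a,B.b)
[SC] allowed = {000 001 011 020 021 100 101 111 121}
[TSO] allowed = {000 001 011 020 021 100 101 111 121}
[PSO] allowed = {000 001 010 011 020 021 100 101 110 111 121}
target 010 ∈ {PSO}

SC:no TSO:no PSO:yes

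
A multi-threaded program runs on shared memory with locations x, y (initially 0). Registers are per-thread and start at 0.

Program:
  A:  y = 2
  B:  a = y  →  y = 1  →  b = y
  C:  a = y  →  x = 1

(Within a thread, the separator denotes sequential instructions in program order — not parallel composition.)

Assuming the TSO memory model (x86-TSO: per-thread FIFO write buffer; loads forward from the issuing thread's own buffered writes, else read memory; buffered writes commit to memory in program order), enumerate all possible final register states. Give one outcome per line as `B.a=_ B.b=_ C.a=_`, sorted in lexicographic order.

B.a=0 B.b=1 C.a=0
B.a=0 B.b=1 C.a=1
B.a=0 B.b=1 C.a=2
B.a=0 B.b=2 C.a=0
B.a=0 B.b=2 C.a=1
B.a=0 B.b=2 C.a=2
B.a=2 B.b=1 C.a=0
B.a=2 B.b=1 C.a=1
B.a=2 B.b=1 C.a=2

outcome vector order: (B.a,B.b,C.a)
|TSO outcomes| = 9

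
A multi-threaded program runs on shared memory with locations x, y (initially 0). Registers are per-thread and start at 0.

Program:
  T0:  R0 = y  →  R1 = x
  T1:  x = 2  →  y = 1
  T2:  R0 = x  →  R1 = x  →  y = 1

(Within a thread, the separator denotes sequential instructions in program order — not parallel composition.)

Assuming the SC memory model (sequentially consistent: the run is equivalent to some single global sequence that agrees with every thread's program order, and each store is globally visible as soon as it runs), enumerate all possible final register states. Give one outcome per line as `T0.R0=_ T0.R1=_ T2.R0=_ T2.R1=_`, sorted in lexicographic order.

outcome vector order: (T0.R0,T0.R1,T2.R0,T2.R1)
|SC outcomes| = 10

T0.R0=0 T0.R1=0 T2.R0=0 T2.R1=0
T0.R0=0 T0.R1=0 T2.R0=0 T2.R1=2
T0.R0=0 T0.R1=0 T2.R0=2 T2.R1=2
T0.R0=0 T0.R1=2 T2.R0=0 T2.R1=0
T0.R0=0 T0.R1=2 T2.R0=0 T2.R1=2
T0.R0=0 T0.R1=2 T2.R0=2 T2.R1=2
T0.R0=1 T0.R1=0 T2.R0=0 T2.R1=0
T0.R0=1 T0.R1=2 T2.R0=0 T2.R1=0
T0.R0=1 T0.R1=2 T2.R0=0 T2.R1=2
T0.R0=1 T0.R1=2 T2.R0=2 T2.R1=2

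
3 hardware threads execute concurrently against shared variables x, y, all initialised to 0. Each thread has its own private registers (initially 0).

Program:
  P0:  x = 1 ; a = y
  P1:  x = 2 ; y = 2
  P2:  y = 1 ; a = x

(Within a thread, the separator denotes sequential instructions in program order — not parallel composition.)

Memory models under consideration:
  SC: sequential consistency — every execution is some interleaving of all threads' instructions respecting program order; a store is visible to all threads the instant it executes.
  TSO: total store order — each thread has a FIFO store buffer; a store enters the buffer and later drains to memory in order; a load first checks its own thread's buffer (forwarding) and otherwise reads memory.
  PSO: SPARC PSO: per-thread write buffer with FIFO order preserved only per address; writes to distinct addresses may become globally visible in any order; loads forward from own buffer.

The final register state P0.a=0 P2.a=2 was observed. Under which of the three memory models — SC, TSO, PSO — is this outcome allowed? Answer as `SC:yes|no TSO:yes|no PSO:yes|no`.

outcome vector order: (P0.a,P2.a)
SC (8): 01, 02, 10, 11, 12, 20, 21, 22
TSO (9): 00, 01, 02, 10, 11, 12, 20, 21, 22
PSO (9): 00, 01, 02, 10, 11, 12, 20, 21, 22
target 02 ∈ {SC,TSO,PSO}

SC:yes TSO:yes PSO:yes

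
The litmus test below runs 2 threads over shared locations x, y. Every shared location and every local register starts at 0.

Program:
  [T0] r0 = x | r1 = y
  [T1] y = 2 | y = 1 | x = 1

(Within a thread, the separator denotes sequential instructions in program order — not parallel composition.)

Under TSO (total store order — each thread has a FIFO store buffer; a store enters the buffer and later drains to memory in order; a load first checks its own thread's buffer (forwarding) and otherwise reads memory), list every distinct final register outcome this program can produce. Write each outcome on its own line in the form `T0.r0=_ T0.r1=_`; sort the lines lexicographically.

outcome vector order: (T0.r0,T0.r1)
|TSO outcomes| = 4

T0.r0=0 T0.r1=0
T0.r0=0 T0.r1=1
T0.r0=0 T0.r1=2
T0.r0=1 T0.r1=1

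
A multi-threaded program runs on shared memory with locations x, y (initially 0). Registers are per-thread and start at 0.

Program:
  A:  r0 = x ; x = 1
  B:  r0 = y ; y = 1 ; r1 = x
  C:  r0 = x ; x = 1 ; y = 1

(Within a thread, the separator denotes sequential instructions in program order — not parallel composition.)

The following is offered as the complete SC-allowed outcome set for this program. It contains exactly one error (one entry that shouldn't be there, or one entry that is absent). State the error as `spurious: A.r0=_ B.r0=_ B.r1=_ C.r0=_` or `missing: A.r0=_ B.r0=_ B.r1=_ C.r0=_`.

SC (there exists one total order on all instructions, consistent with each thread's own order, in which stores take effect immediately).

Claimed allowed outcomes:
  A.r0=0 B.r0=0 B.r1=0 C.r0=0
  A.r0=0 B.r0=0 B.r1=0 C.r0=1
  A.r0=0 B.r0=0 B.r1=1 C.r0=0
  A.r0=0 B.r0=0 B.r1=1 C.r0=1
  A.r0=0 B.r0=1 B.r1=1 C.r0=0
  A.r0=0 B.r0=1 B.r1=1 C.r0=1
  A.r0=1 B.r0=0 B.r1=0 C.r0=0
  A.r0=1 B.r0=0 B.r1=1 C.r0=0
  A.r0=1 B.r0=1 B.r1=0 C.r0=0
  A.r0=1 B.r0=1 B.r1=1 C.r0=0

outcome vector order: (A.r0,B.r0,B.r1,C.r0)
SC (9): (0,0,0,0) (0,0,0,1) (0,0,1,0) (0,0,1,1) (0,1,1,0) (0,1,1,1) (1,0,0,0) (1,0,1,0) (1,1,1,0)
claimed∖SC = {(1,1,0,0)}

spurious: A.r0=1 B.r0=1 B.r1=0 C.r0=0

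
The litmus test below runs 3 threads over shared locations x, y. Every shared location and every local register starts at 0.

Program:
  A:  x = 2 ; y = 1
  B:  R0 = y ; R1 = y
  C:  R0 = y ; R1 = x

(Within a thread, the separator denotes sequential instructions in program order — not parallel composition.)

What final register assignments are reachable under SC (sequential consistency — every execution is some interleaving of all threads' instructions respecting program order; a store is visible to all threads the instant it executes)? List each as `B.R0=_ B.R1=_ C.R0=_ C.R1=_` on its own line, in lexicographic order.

outcome vector order: (B.R0,B.R1,C.R0,C.R1)
|SC outcomes| = 9

B.R0=0 B.R1=0 C.R0=0 C.R1=0
B.R0=0 B.R1=0 C.R0=0 C.R1=2
B.R0=0 B.R1=0 C.R0=1 C.R1=2
B.R0=0 B.R1=1 C.R0=0 C.R1=0
B.R0=0 B.R1=1 C.R0=0 C.R1=2
B.R0=0 B.R1=1 C.R0=1 C.R1=2
B.R0=1 B.R1=1 C.R0=0 C.R1=0
B.R0=1 B.R1=1 C.R0=0 C.R1=2
B.R0=1 B.R1=1 C.R0=1 C.R1=2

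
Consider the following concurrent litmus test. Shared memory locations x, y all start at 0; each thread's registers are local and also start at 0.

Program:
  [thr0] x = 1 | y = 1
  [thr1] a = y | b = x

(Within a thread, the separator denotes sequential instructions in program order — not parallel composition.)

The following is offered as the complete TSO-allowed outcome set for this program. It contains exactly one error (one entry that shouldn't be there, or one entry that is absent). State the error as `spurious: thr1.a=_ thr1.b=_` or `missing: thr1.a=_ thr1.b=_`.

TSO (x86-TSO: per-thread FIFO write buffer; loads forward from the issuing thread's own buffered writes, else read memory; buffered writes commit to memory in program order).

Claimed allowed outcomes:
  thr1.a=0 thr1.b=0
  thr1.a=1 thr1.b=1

outcome vector order: (thr1.a,thr1.b)
TSO (3): <0 0>, <0 1>, <1 1>
TSO∖claimed = {<0 1>}

missing: thr1.a=0 thr1.b=1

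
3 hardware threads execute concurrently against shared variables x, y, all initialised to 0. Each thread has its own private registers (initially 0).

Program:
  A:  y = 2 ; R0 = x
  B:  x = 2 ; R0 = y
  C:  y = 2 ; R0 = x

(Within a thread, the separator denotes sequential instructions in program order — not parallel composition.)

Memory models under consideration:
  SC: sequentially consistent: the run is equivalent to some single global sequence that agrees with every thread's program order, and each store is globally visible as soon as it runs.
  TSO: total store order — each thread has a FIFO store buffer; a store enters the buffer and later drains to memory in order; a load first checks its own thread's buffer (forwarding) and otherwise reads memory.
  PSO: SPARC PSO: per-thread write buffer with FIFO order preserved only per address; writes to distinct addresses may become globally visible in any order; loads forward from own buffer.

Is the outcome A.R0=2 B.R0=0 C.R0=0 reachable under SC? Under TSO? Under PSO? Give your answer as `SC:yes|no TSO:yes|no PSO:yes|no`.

SC:no TSO:yes PSO:yes

outcome vector order: (A.R0,B.R0,C.R0)
under SC → <0 2 0> <0 2 2> <2 0 2> <2 2 0> <2 2 2>
under TSO → <0 0 0> <0 0 2> <0 2 0> <0 2 2> <2 0 0> <2 0 2> <2 2 0> <2 2 2>
under PSO → <0 0 0> <0 0 2> <0 2 0> <0 2 2> <2 0 0> <2 0 2> <2 2 0> <2 2 2>
target <2 0 0> ∈ {TSO,PSO}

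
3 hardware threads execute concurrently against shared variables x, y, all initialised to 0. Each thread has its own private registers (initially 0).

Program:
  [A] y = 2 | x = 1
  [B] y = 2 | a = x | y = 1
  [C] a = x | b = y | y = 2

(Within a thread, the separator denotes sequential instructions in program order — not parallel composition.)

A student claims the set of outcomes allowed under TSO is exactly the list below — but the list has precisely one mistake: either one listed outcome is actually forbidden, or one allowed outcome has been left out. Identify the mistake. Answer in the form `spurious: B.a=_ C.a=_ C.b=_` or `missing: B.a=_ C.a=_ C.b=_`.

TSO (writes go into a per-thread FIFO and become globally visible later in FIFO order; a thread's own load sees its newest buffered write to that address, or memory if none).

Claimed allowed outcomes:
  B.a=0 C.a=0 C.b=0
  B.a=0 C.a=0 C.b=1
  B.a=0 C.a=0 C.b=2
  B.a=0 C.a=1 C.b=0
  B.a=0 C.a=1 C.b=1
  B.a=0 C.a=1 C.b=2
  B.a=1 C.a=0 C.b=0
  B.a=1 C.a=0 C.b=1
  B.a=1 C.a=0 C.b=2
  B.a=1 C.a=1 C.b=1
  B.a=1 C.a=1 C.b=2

spurious: B.a=0 C.a=1 C.b=0

outcome vector order: (B.a,C.a,C.b)
TSO (10): 000; 001; 002; 011; 012; 100; 101; 102; 111; 112
claimed∖TSO = {010}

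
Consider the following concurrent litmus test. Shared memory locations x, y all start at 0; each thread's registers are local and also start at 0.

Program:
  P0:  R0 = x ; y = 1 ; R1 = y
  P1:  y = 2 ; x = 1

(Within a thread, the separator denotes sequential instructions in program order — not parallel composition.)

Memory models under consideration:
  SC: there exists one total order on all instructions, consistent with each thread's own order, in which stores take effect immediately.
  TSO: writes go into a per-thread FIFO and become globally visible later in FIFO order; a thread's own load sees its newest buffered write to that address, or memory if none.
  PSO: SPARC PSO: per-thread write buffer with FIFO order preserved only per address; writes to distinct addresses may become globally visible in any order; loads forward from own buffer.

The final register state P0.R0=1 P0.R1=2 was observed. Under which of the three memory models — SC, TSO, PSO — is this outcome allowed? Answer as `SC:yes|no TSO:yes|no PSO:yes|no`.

SC:no TSO:no PSO:yes

outcome vector order: (P0.R0,P0.R1)
SC (3): 0/1, 0/2, 1/1
TSO (3): 0/1, 0/2, 1/1
PSO (4): 0/1, 0/2, 1/1, 1/2
target 1/2 ∈ {PSO}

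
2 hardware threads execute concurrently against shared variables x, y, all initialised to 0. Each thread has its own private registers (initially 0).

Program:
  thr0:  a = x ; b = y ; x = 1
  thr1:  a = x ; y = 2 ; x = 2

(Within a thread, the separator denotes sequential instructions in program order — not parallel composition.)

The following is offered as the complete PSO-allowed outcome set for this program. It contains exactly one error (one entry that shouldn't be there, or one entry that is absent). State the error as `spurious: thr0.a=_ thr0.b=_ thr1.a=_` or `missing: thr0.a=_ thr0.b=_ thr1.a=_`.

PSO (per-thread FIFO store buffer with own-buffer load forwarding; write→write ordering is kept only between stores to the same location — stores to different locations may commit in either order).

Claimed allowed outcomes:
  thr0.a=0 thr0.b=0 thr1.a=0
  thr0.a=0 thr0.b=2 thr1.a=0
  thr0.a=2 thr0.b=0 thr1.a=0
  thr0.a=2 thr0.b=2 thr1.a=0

outcome vector order: (thr0.a,thr0.b,thr1.a)
PSO: 5 outcomes — {0/0/0 0/0/1 0/2/0 2/0/0 2/2/0}
PSO∖claimed = {0/0/1}

missing: thr0.a=0 thr0.b=0 thr1.a=1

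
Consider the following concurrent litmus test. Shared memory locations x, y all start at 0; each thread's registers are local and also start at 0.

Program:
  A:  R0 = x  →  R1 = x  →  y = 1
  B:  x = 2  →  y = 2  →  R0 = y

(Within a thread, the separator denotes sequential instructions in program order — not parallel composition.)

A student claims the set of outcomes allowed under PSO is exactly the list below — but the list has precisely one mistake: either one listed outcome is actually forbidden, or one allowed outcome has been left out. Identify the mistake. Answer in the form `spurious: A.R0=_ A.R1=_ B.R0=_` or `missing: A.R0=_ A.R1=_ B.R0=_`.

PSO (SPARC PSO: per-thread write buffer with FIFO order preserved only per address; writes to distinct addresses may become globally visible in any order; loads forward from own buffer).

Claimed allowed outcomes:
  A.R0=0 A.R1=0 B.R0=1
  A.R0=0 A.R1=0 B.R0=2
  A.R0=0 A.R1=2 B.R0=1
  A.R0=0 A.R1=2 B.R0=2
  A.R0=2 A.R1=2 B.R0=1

missing: A.R0=2 A.R1=2 B.R0=2

outcome vector order: (A.R0,A.R1,B.R0)
PSO (6): (0,0,1); (0,0,2); (0,2,1); (0,2,2); (2,2,1); (2,2,2)
PSO∖claimed = {(2,2,2)}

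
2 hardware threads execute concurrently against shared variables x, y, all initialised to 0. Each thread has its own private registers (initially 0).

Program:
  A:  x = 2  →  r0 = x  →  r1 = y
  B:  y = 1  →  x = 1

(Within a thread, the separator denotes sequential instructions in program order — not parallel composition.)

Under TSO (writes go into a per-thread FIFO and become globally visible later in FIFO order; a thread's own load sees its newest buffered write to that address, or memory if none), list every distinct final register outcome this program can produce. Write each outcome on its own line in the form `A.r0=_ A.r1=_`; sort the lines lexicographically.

outcome vector order: (A.r0,A.r1)
|TSO outcomes| = 3

A.r0=1 A.r1=1
A.r0=2 A.r1=0
A.r0=2 A.r1=1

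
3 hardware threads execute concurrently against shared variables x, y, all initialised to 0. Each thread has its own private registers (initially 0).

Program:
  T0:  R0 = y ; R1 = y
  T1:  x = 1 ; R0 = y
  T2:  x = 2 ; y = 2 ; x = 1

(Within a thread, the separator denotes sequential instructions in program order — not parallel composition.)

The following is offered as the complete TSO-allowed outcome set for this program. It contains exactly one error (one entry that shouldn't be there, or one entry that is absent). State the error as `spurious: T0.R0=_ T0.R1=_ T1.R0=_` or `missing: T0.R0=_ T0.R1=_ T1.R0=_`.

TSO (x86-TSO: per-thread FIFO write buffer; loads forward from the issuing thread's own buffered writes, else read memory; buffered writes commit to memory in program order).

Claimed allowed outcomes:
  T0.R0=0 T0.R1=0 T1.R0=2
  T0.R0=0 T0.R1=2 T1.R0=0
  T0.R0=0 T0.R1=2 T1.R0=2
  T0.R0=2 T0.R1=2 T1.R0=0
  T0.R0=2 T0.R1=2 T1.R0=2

outcome vector order: (T0.R0,T0.R1,T1.R0)
[TSO] allowed = {(0,0,0) (0,0,2) (0,2,0) (0,2,2) (2,2,0) (2,2,2)}
TSO∖claimed = {(0,0,0)}

missing: T0.R0=0 T0.R1=0 T1.R0=0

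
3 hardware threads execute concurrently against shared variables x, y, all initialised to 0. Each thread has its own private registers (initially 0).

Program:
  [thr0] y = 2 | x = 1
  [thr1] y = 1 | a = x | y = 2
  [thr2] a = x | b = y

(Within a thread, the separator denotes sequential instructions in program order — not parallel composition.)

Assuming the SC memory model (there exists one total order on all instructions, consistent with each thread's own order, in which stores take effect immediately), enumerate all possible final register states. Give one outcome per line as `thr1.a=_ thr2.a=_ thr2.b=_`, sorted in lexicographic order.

thr1.a=0 thr2.a=0 thr2.b=0
thr1.a=0 thr2.a=0 thr2.b=1
thr1.a=0 thr2.a=0 thr2.b=2
thr1.a=0 thr2.a=1 thr2.b=1
thr1.a=0 thr2.a=1 thr2.b=2
thr1.a=1 thr2.a=0 thr2.b=0
thr1.a=1 thr2.a=0 thr2.b=1
thr1.a=1 thr2.a=0 thr2.b=2
thr1.a=1 thr2.a=1 thr2.b=1
thr1.a=1 thr2.a=1 thr2.b=2

outcome vector order: (thr1.a,thr2.a,thr2.b)
|SC outcomes| = 10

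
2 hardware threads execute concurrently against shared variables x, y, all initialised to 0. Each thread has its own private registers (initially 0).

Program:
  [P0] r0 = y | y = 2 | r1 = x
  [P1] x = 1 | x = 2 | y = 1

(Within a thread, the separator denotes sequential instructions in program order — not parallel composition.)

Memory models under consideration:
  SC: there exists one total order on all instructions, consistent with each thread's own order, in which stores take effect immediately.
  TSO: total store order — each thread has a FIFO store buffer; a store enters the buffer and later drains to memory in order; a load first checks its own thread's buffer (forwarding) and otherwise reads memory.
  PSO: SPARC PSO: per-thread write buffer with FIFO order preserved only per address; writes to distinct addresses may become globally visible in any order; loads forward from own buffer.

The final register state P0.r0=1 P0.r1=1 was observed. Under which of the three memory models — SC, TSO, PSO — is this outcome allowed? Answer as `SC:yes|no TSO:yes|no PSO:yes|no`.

outcome vector order: (P0.r0,P0.r1)
SC: 4 outcomes — {0/0 0/1 0/2 1/2}
TSO: 4 outcomes — {0/0 0/1 0/2 1/2}
PSO: 6 outcomes — {0/0 0/1 0/2 1/0 1/1 1/2}
target 1/1 ∈ {PSO}

SC:no TSO:no PSO:yes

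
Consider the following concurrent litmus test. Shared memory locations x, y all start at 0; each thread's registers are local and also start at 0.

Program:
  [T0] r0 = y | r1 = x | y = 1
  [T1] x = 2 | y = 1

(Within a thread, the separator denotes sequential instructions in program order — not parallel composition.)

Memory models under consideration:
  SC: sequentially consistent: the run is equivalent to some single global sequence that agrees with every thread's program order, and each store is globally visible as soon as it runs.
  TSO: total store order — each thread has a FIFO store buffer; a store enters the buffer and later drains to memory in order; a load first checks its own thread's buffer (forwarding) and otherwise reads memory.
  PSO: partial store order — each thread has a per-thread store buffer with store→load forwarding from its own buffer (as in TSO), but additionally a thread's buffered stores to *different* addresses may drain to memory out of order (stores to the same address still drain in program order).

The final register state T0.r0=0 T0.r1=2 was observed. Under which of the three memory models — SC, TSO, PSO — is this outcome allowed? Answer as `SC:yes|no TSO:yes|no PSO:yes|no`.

outcome vector order: (T0.r0,T0.r1)
under SC → 0/0, 0/2, 1/2
under TSO → 0/0, 0/2, 1/2
under PSO → 0/0, 0/2, 1/0, 1/2
target 0/2 ∈ {SC,TSO,PSO}

SC:yes TSO:yes PSO:yes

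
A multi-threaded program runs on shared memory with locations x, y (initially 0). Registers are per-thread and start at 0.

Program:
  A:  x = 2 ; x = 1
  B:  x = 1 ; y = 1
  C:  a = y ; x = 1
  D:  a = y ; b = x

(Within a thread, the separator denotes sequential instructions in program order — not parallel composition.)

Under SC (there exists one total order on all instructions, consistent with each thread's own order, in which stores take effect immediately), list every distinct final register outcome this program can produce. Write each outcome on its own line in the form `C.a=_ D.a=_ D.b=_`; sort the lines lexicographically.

C.a=0 D.a=0 D.b=0
C.a=0 D.a=0 D.b=1
C.a=0 D.a=0 D.b=2
C.a=0 D.a=1 D.b=1
C.a=0 D.a=1 D.b=2
C.a=1 D.a=0 D.b=0
C.a=1 D.a=0 D.b=1
C.a=1 D.a=0 D.b=2
C.a=1 D.a=1 D.b=1
C.a=1 D.a=1 D.b=2

outcome vector order: (C.a,D.a,D.b)
|SC outcomes| = 10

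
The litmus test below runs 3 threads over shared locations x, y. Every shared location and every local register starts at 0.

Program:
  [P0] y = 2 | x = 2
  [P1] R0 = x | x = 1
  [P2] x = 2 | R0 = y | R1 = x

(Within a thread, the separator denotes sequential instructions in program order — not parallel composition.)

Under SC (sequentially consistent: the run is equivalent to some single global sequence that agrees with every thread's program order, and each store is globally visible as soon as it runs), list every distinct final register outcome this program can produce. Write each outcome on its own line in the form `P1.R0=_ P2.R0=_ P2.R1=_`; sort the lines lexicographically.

outcome vector order: (P1.R0,P2.R0,P2.R1)
|SC outcomes| = 8

P1.R0=0 P2.R0=0 P2.R1=1
P1.R0=0 P2.R0=0 P2.R1=2
P1.R0=0 P2.R0=2 P2.R1=1
P1.R0=0 P2.R0=2 P2.R1=2
P1.R0=2 P2.R0=0 P2.R1=1
P1.R0=2 P2.R0=0 P2.R1=2
P1.R0=2 P2.R0=2 P2.R1=1
P1.R0=2 P2.R0=2 P2.R1=2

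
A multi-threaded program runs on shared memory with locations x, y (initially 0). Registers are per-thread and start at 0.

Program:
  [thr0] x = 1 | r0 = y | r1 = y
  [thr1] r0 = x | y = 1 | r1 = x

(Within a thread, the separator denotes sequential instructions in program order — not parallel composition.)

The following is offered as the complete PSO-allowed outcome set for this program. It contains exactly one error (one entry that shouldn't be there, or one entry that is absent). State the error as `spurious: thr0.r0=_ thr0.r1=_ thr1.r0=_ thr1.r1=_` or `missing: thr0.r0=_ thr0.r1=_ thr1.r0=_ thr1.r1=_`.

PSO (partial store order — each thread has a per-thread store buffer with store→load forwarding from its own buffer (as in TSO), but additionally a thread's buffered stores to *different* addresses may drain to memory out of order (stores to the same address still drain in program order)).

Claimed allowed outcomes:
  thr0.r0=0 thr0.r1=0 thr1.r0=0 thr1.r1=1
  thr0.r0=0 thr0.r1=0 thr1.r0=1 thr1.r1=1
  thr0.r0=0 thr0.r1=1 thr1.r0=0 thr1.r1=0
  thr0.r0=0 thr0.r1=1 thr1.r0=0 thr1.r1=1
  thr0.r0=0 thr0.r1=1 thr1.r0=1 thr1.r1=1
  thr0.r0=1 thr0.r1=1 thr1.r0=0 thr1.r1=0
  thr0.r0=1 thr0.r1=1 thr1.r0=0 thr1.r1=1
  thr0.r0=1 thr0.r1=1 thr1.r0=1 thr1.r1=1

outcome vector order: (thr0.r0,thr0.r1,thr1.r0,thr1.r1)
PSO: 9 outcomes — {0000, 0001, 0011, 0100, 0101, 0111, 1100, 1101, 1111}
PSO∖claimed = {0000}

missing: thr0.r0=0 thr0.r1=0 thr1.r0=0 thr1.r1=0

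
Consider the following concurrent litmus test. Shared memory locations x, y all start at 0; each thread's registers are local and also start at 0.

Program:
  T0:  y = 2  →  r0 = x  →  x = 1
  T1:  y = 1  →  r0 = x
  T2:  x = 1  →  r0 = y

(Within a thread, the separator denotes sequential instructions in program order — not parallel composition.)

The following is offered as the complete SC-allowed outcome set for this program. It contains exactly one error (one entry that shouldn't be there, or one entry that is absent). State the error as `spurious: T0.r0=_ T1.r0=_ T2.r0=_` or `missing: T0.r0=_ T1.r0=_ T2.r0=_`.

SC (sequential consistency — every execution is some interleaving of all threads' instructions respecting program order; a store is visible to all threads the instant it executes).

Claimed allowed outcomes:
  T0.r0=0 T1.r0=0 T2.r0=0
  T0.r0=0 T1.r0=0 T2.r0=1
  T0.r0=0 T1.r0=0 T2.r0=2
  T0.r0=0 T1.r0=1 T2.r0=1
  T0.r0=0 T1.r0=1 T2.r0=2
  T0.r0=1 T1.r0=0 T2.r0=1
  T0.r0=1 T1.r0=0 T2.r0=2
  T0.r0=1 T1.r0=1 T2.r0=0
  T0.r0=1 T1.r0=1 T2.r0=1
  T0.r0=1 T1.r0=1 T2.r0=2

spurious: T0.r0=0 T1.r0=0 T2.r0=0

outcome vector order: (T0.r0,T1.r0,T2.r0)
SC: 9 outcomes — {0/0/1 0/0/2 0/1/1 0/1/2 1/0/1 1/0/2 1/1/0 1/1/1 1/1/2}
claimed∖SC = {0/0/0}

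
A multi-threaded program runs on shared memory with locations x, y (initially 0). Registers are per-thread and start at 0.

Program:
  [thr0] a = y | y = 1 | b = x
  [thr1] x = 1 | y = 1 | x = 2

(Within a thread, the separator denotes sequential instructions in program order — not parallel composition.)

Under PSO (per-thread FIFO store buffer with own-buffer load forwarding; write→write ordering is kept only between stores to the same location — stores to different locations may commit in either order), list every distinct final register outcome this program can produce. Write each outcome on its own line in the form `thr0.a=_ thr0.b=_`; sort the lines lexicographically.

thr0.a=0 thr0.b=0
thr0.a=0 thr0.b=1
thr0.a=0 thr0.b=2
thr0.a=1 thr0.b=0
thr0.a=1 thr0.b=1
thr0.a=1 thr0.b=2

outcome vector order: (thr0.a,thr0.b)
|PSO outcomes| = 6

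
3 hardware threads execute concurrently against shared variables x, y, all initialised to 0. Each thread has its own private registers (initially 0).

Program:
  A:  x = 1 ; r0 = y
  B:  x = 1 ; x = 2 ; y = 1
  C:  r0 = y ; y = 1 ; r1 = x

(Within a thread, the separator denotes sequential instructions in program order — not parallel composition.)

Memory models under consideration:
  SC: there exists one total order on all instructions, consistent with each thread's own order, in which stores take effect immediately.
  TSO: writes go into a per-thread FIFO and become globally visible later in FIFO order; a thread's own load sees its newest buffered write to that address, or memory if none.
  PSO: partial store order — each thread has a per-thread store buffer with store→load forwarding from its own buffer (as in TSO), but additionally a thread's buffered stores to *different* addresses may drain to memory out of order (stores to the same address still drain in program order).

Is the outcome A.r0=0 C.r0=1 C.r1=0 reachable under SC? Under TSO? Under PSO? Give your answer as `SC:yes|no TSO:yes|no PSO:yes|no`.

outcome vector order: (A.r0,C.r0,C.r1)
under SC → 001; 002; 011; 012; 100; 101; 102; 111; 112
under TSO → 000; 001; 002; 011; 012; 100; 101; 102; 111; 112
under PSO → 000; 001; 002; 010; 011; 012; 100; 101; 102; 110; 111; 112
target 010 ∈ {PSO}

SC:no TSO:no PSO:yes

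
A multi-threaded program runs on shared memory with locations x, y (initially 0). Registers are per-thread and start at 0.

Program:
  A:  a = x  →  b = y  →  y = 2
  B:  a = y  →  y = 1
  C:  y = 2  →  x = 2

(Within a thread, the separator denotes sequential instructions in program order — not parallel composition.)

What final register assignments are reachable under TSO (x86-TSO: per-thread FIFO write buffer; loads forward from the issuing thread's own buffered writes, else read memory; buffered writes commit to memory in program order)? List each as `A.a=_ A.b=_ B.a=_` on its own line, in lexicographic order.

outcome vector order: (A.a,A.b,B.a)
|TSO outcomes| = 10

A.a=0 A.b=0 B.a=0
A.a=0 A.b=0 B.a=2
A.a=0 A.b=1 B.a=0
A.a=0 A.b=1 B.a=2
A.a=0 A.b=2 B.a=0
A.a=0 A.b=2 B.a=2
A.a=2 A.b=1 B.a=0
A.a=2 A.b=1 B.a=2
A.a=2 A.b=2 B.a=0
A.a=2 A.b=2 B.a=2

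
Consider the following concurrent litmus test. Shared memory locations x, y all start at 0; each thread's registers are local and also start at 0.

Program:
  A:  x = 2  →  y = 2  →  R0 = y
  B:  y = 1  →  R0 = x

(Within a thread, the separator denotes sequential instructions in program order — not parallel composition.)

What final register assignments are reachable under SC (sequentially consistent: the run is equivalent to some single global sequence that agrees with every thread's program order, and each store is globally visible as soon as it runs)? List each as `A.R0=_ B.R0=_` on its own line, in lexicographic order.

A.R0=1 B.R0=2
A.R0=2 B.R0=0
A.R0=2 B.R0=2

outcome vector order: (A.R0,B.R0)
|SC outcomes| = 3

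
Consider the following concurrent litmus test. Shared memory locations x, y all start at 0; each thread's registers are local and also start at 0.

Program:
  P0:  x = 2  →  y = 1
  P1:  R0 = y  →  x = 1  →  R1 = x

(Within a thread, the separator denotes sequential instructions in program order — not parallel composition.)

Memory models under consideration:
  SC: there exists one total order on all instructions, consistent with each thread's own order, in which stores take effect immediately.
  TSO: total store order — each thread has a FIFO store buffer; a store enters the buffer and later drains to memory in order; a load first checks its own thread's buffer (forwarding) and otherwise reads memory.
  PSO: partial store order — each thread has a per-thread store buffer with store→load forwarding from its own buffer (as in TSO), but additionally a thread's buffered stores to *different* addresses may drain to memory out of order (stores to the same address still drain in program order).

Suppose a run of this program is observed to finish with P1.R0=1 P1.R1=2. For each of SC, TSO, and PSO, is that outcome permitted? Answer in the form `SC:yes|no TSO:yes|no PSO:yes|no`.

outcome vector order: (P1.R0,P1.R1)
under SC → 01 02 11
under TSO → 01 02 11
under PSO → 01 02 11 12
target 12 ∈ {PSO}

SC:no TSO:no PSO:yes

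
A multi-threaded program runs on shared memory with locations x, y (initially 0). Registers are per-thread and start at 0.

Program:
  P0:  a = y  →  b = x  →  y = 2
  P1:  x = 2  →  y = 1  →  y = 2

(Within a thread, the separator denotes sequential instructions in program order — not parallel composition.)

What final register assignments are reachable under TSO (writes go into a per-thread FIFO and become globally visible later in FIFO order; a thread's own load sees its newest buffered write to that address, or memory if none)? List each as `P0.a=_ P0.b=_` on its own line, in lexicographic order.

P0.a=0 P0.b=0
P0.a=0 P0.b=2
P0.a=1 P0.b=2
P0.a=2 P0.b=2

outcome vector order: (P0.a,P0.b)
|TSO outcomes| = 4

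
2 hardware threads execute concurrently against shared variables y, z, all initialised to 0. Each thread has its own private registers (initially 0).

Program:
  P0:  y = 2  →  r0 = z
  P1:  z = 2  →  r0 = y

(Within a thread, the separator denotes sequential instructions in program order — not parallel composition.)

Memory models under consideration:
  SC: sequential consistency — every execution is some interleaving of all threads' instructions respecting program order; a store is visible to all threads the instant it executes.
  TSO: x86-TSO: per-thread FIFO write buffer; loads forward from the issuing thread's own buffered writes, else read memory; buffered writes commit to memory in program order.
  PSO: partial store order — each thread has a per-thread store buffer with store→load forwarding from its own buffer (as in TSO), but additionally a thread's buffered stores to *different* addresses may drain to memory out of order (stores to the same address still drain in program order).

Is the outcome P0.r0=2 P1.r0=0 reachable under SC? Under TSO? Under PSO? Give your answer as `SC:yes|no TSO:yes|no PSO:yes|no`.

outcome vector order: (P0.r0,P1.r0)
SC (3): <0 2> <2 0> <2 2>
TSO (4): <0 0> <0 2> <2 0> <2 2>
PSO (4): <0 0> <0 2> <2 0> <2 2>
target <2 0> ∈ {SC,TSO,PSO}

SC:yes TSO:yes PSO:yes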